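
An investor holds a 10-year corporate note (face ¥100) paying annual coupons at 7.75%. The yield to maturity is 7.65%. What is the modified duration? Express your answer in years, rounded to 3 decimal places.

6.802 years

Periodic yield y = 0.0765. First find Macaulay duration:
  t   CF        PV=CF/(1+0.0765)^t    t·PV
  1         7.75         7.1993         7.1993
  2         7.75         6.6877        13.3753
  3         7.75         6.2124        18.6372
  4         7.75         5.7709        23.0837
  5         7.75         5.3608        26.8041
  6         7.75         4.9799        29.8792
  7         7.75         4.6260        32.3818
  8         7.75         4.2972        34.3779
  9         7.75         3.9919        35.9267
  10      107.75        51.5557       515.5573
  Σ                    100.6817       737.2226
P = 100.6817; Macaulay duration = 737.2226 / 100.6817 = 7.32231 years.
Modified duration = D_Mac / (1 + y) = 7.32231 / 1.0765 = 6.80196 years.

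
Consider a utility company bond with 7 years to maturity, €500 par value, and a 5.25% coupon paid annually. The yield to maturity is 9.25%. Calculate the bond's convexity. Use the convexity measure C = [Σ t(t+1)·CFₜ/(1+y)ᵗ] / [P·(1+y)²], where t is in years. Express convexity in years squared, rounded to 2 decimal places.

37.29

With y = 0.0925:
  t   CF        PV=CF/(1+0.0925)^t    t·PV        t(t+1)·PV
  1        26.25        24.0275        24.0275          48.0549
  2        26.25        21.9931        43.9862         131.9586
  3        26.25        20.1310        60.3929         241.5718
  4        26.25        18.4265        73.7061         368.5306
  5        26.25        16.8664        84.3319         505.9916
  6        26.25        15.4383        92.6300         648.4103
  7       526.25       283.2970     1,983.0791      15,864.6325
  Σ                    400.1798     2,362.1538      17,809.1503
P = 400.1798.
Convexity = Σ t(t+1)·PV / [P·(1+y)²] = 17,809.1503 / (400.1798 × 1.193556) = 37.28594.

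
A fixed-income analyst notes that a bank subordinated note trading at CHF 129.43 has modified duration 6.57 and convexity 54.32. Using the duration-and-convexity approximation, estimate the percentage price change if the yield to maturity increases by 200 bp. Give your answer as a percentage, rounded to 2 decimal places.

Duration effect: -D_mod·Δy = -6.57 × (+0.02) = -0.131400
Convexity effect: ½·C·(Δy)² = 0.5 × 54.32 × (0.02)² = +0.0108640
ΔP/P ≈ -0.131400 + 0.0108640 = -0.120536
= -12.0536%.

-12.05%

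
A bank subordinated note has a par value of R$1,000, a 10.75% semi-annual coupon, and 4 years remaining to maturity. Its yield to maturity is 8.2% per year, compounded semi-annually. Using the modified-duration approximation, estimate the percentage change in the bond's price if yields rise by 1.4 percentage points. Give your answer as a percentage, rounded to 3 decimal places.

Periodic yield y = 0.041. Modified duration first:
  t   CF        PV=CF/(1+0.041)^t    t·PV
  1        53.75        51.6330        51.6330
  2        53.75        49.5995        99.1989
  3        53.75        47.6460       142.9379
  4        53.75        45.7694       183.0777
  5        53.75        43.9668       219.8340
  6        53.75        42.2352       253.4109
  7        53.75        40.5717       284.0020
  8     1,053.75       764.0675     6,112.5403
  Σ                  1,085.4891     7,346.6349
P = 1,085.4891; D_Mac = 6.76804 half-year periods = 3.38402 yrs; D_mod = 3.38402/(1+0.041) = 3.25074 yrs.
ΔP/P ≈ -D_mod · Δy = -3.25074 × (+0.014) = -0.045510 = -4.5510%.

-4.551%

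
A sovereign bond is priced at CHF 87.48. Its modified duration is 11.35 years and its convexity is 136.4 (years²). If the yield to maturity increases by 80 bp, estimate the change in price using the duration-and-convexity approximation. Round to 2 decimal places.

Duration effect: -D_mod·Δy = -11.35 × (+0.008) = -0.090800
Convexity effect: ½·C·(Δy)² = 0.5 × 136.4 × (0.008)² = +0.0043648
ΔP/P ≈ -0.090800 + 0.0043648 = -0.0864352
ΔP ≈ 87.48 × (-0.0864352) = -7.561351296.

-CHF 7.56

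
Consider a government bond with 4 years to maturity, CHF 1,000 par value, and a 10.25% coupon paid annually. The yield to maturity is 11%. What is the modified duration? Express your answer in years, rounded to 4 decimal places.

Periodic yield y = 0.11. First find Macaulay duration:
  t   CF        PV=CF/(1+0.11)^t    t·PV
  1       102.50        92.3423        92.3423
  2       102.50        83.1913       166.3826
  3       102.50        74.9471       224.8413
  4     1,102.50       726.2509     2,905.0036
  Σ                    976.7317     3,388.5699
P = 976.7317; Macaulay duration = 3,388.5699 / 976.7317 = 3.46929 years.
Modified duration = D_Mac / (1 + y) = 3.46929 / 1.11 = 3.12549 years.

3.1255 years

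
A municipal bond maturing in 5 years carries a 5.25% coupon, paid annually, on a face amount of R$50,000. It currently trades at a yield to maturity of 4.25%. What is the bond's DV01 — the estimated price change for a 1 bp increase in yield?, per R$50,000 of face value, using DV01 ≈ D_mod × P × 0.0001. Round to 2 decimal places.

Periodic yield y = 0.0425.
  t   CF        PV=CF/(1+0.0425)^t    t·PV
  1     2,625.00     2,517.9856     2,517.9856
  2     2,625.00     2,415.3339     4,830.6678
  3     2,625.00     2,316.8671     6,950.6012
  4     2,625.00     2,222.4145     8,889.6578
  5    52,625.00    42,737.7634   213,688.8171
  Σ                 52,210.3645   236,877.7296
P = 52,210.3645; D_Mac = 4.53699 yrs; D_mod = 4.35203 yrs.
DV01 ≈ 4.35203 × 52,210.3645 × 0.0001 = 22.722084.

R$22.72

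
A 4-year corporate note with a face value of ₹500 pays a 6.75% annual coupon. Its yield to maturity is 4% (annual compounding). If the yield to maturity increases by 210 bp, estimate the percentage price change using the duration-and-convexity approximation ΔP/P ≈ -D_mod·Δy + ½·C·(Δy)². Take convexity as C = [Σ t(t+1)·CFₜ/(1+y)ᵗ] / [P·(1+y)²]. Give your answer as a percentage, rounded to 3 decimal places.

With y = 0.04:
  t   CF        PV=CF/(1+0.04)^t    t·PV        t(t+1)·PV
  1        33.75        32.4519        32.4519          64.9038
  2        33.75        31.2038        62.4075         187.2226
  3        33.75        30.0036        90.0109         360.0435
  4       533.75       456.2517     1,825.0069       9,125.0347
  Σ                    549.9111     2,009.8773       9,737.2047
P = 549.9111; D_Mac = 3.65491 yrs; D_mod = 3.51434 yrs; C = 16.37100.
Duration effect: -3.51434 × (+0.021) = -0.073801
Convexity effect: 0.5 × 16.37100 × (0.021)² = +0.0036098
ΔP/P ≈ -0.073801 + 0.0036098 = -0.070191 = -7.0191%.

-7.019%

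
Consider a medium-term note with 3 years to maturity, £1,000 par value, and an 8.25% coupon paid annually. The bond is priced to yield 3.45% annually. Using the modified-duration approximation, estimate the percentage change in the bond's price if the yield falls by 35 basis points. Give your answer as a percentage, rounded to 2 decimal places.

+0.94%

Periodic yield y = 0.0345. Modified duration first:
  t   CF        PV=CF/(1+0.0345)^t    t·PV
  1        82.50        79.7487        79.7487
  2        82.50        77.0891       154.1782
  3     1,082.50       977.7694     2,933.3081
  Σ                  1,134.6071     3,167.2349
P = 1,134.6071; D_Mac = 2.79148 yrs; D_mod = 2.79148/(1+0.0345) = 2.69839 yrs.
ΔP/P ≈ -D_mod · Δy = -2.69839 × (-0.0035) = +0.009444 = +0.9444%.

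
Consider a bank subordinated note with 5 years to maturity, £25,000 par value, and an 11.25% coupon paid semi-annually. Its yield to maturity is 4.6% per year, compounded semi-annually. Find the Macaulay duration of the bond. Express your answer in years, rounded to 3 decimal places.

4.099 years

Periodic yield y = 0.023. Discount each cash flow and weight by its period:
  t   CF        PV=CF/(1+0.023)^t    t·PV
  1     1,406.25     1,374.6334     1,374.6334
  2     1,406.25     1,343.7277     2,687.4554
  3     1,406.25     1,313.5168     3,940.5504
  4     1,406.25     1,283.9851     5,135.9406
  5     1,406.25     1,255.1174     6,275.5872
  6     1,406.25     1,226.8988     7,361.3927
  7     1,406.25     1,199.3145     8,395.2018
  8     1,406.25     1,172.3505     9,378.8038
  9     1,406.25     1,145.9926    10,313.9338
  10   26,406.25    21,035.3815   210,353.8153
  Σ                 32,350.9185   265,217.3145
Price P = Σ PV = 32,350.9185.
Macaulay duration = Σ(t·PV) / P = 265,217.3145 / 32,350.9185 = 8.19814 half-year periods.
In years: 8.19814 / 2 = 4.09907 years.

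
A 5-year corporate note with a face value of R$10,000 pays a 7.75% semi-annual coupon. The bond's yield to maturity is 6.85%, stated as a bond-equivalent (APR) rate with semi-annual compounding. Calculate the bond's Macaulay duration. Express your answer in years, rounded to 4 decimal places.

4.2553 years

Periodic yield y = 0.03425. Discount each cash flow and weight by its period:
  t   CF        PV=CF/(1+0.03425)^t    t·PV
  1       387.50       374.6676       374.6676
  2       387.50       362.2602       724.5204
  3       387.50       350.2637     1,050.7911
  4       387.50       338.6644     1,354.6577
  5       387.50       327.4493     1,637.2465
  6       387.50       316.6056     1,899.6333
  7       387.50       306.1209     2,142.8464
  8       387.50       295.9835     2,367.8678
  9       387.50       286.1818     2,575.6358
  10   10,387.50     7,417.4690    74,174.6902
  Σ                 10,375.6660    88,302.5569
Price P = Σ PV = 10,375.6660.
Macaulay duration = Σ(t·PV) / P = 88,302.5569 / 10,375.6660 = 8.51054 half-year periods.
In years: 8.51054 / 2 = 4.25527 years.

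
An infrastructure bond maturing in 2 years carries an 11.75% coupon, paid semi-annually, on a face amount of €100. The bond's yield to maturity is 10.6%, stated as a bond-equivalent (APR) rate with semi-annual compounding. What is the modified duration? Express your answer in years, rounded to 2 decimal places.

1.75 years

Periodic yield y = 0.053. First find Macaulay duration:
  t   CF        PV=CF/(1+0.053)^t    t·PV
  1        5.875         5.5793         5.5793
  2        5.875         5.2985        10.5970
  3        5.875         5.0318        15.0954
  4      105.875        86.1152       344.4609
  Σ                    102.0248       375.7325
P = 102.0248; Macaulay duration = 375.7325 / 102.0248 = 3.68276 half-year periods = 1.84138 years.
Modified duration = D_Mac / (1 + y) = 1.84138 / 1.053 = 1.74870 years.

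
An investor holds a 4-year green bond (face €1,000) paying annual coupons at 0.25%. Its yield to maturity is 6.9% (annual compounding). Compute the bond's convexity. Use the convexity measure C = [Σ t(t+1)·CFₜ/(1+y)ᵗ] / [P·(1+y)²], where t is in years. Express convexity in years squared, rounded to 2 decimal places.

17.40

With y = 0.069:
  t   CF        PV=CF/(1+0.069)^t    t·PV        t(t+1)·PV
  1         2.50         2.3386         2.3386           4.6773
  2         2.50         2.1877         4.3754          13.1261
  3         2.50         2.0465         6.1394          24.5577
  4     1,002.50       767.6682     3,070.6729      15,353.3643
  Σ                    774.2410     3,083.5263      15,395.7254
P = 774.2410.
Convexity = Σ t(t+1)·PV / [P·(1+y)²] = 15,395.7254 / (774.2410 × 1.142761) = 17.40077.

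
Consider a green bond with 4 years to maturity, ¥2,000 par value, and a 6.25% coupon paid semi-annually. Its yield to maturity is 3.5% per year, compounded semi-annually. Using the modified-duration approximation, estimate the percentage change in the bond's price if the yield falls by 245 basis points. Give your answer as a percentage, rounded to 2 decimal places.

Periodic yield y = 0.0175. Modified duration first:
  t   CF        PV=CF/(1+0.0175)^t    t·PV
  1        62.50        61.4251        61.4251
  2        62.50        60.3686       120.7372
  3        62.50        59.3303       177.9910
  4        62.50        58.3099       233.2396
  5        62.50        57.3070       286.5352
  6        62.50        56.3214       337.9285
  7        62.50        55.3527       387.4692
  8     2,062.50     1,795.2239    14,361.7910
  Σ                  2,203.6390    15,967.1166
P = 2,203.6390; D_Mac = 7.24580 half-year periods = 3.62290 yrs; D_mod = 3.62290/(1+0.0175) = 3.56059 yrs.
ΔP/P ≈ -D_mod · Δy = -3.56059 × (-0.0245) = +0.087234 = +8.7234%.

+8.72%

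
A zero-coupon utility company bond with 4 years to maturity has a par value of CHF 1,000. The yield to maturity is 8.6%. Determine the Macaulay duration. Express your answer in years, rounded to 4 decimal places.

A zero-coupon bond has a single cash flow at maturity, so its Macaulay duration equals its maturity: 4 years.

4.0000 years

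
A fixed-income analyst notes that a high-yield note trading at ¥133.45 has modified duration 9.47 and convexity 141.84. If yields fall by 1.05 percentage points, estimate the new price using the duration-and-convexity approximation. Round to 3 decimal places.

Duration effect: -D_mod·Δy = -9.47 × (-0.0105) = +0.099435
Convexity effect: ½·C·(Δy)² = 0.5 × 141.84 × (-0.0105)² = +0.00781893
ΔP/P ≈ +0.099435 + 0.00781893 = +0.10725393
New price ≈ 133.45 × (1 + 0.10725393) = 147.7630369585.

¥147.763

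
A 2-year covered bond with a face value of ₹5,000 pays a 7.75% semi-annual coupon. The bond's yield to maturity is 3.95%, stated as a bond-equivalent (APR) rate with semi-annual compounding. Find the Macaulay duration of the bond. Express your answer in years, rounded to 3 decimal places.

Periodic yield y = 0.01975. Discount each cash flow and weight by its period:
  t   CF        PV=CF/(1+0.01975)^t    t·PV
  1       193.75       189.9975       189.9975
  2       193.75       186.3178       372.6355
  3       193.75       182.7093       548.1278
  4     5,193.75     4,802.9292    19,211.7168
  Σ                  5,361.9538    20,322.4777
Price P = Σ PV = 5,361.9538.
Macaulay duration = Σ(t·PV) / P = 20,322.4777 / 5,361.9538 = 3.79013 half-year periods.
In years: 3.79013 / 2 = 1.89506 years.

1.895 years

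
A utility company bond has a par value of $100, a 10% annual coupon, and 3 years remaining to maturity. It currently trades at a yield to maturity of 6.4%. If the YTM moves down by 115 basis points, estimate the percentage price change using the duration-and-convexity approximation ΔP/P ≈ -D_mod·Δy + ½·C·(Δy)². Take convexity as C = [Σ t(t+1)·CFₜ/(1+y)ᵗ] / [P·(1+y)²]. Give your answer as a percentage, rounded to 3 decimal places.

With y = 0.064:
  t   CF        PV=CF/(1+0.064)^t    t·PV        t(t+1)·PV
  1        10.00         9.3985         9.3985          18.7970
  2        10.00         8.8332        17.6663          52.9990
  3       110.00        91.3204       273.9612       1,095.8448
  Σ                    109.5521       301.0260       1,167.6408
P = 109.5521; D_Mac = 2.74779 yrs; D_mod = 2.58251 yrs; C = 9.41468.
Duration effect: -2.58251 × (-0.0115) = +0.029699
Convexity effect: 0.5 × 9.41468 × (-0.0115)² = +0.0006225
ΔP/P ≈ +0.029699 + 0.0006225 = +0.030321 = +3.0321%.

+3.032%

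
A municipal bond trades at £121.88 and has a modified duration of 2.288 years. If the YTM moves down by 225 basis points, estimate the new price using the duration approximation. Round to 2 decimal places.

Duration approximation: ΔP/P ≈ -D_mod · Δy = -2.288 × (-0.0225) = +0.051480.
New price ≈ 121.88 × (1 + 0.051480) = 128.1543824.

£128.15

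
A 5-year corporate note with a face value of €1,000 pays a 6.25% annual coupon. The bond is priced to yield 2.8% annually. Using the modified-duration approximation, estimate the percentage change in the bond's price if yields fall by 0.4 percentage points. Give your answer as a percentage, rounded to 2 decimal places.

+1.75%

Periodic yield y = 0.028. Modified duration first:
  t   CF        PV=CF/(1+0.028)^t    t·PV
  1        62.50        60.7977        60.7977
  2        62.50        59.1417       118.2834
  3        62.50        57.5308       172.5925
  4        62.50        55.9638       223.8554
  5     1,062.50       925.4722     4,627.3609
  Σ                  1,158.9062     5,202.8898
P = 1,158.9062; D_Mac = 4.48948 yrs; D_mod = 4.48948/(1+0.028) = 4.36720 yrs.
ΔP/P ≈ -D_mod · Δy = -4.36720 × (-0.004) = +0.017469 = +1.7469%.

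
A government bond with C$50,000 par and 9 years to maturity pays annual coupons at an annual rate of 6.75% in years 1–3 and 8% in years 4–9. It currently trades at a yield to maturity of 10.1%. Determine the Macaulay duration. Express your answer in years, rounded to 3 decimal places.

Periodic yield y = 0.101. Discount each cash flow and weight by its year:
  t   CF        PV=CF/(1+0.101)^t    t·PV
  1     3,375.00     3,065.3951     3,065.3951
  2     3,375.00     2,784.1917     5,568.3835
  3     3,375.00     2,528.7845     7,586.3535
  4     4,000.00     2,722.1416    10,888.5665
  5     4,000.00     2,472.4265    12,362.1327
  6     4,000.00     2,245.6190    13,473.7141
  7     4,000.00     2,039.6176    14,277.3235
  8     4,000.00     1,852.5137    14,820.1100
  9    54,000.00    22,714.7462   204,432.7160
  Σ                 42,425.4361   286,474.6947
Price P = Σ PV = 42,425.4361.
Macaulay duration = Σ(t·PV) / P = 286,474.6947 / 42,425.4361 = 6.75243 years.

6.752 years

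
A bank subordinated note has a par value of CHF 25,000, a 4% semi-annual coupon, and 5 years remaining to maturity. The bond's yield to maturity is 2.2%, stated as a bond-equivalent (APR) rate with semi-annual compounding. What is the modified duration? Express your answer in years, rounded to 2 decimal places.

4.55 years

Periodic yield y = 0.011. First find Macaulay duration:
  t   CF        PV=CF/(1+0.011)^t    t·PV
  1       500.00       494.5598       494.5598
  2       500.00       489.1789       978.3577
  3       500.00       483.8565     1,451.5694
  4       500.00       478.5919     1,914.3678
  5       500.00       473.3847     2,366.9235
  6       500.00       468.2341     2,809.4048
  7       500.00       463.1396     3,241.9772
  8       500.00       458.1005     3,664.8039
  9       500.00       453.1162     4,078.0459
  10   25,500.00    22,857.4945   228,574.9453
  Σ                 27,119.6568   249,574.9555
P = 27,119.6568; Macaulay duration = 249,574.9555 / 27,119.6568 = 9.20273 half-year periods = 4.60137 years.
Modified duration = D_Mac / (1 + y) = 4.60137 / 1.011 = 4.55130 years.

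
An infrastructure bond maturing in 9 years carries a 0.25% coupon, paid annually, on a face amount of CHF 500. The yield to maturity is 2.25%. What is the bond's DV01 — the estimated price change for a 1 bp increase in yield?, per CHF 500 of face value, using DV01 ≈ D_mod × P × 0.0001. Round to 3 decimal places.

CHF 0.365

Periodic yield y = 0.0225.
  t   CF        PV=CF/(1+0.0225)^t    t·PV
  1         1.25         1.2225         1.2225
  2         1.25         1.1956         2.3912
  3         1.25         1.1693         3.5079
  4         1.25         1.1436         4.5742
  5         1.25         1.1184         5.5920
  6         1.25         1.0938         6.5627
  7         1.25         1.0697         7.4880
  8         1.25         1.0462         8.3694
  9       501.25       410.2840     3,692.5556
  Σ                    419.3429     3,732.2634
P = 419.3429; D_Mac = 8.90027 yrs; D_mod = 8.70442 yrs.
DV01 ≈ 8.70442 × 419.3429 × 0.0001 = 0.365014.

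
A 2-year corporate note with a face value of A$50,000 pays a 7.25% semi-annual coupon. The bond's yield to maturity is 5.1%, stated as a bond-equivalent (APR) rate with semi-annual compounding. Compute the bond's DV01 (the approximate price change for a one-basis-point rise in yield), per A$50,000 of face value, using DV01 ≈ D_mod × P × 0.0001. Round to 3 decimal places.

Periodic yield y = 0.0255.
  t   CF        PV=CF/(1+0.0255)^t    t·PV
  1     1,812.50     1,767.4305     1,767.4305
  2     1,812.50     1,723.4817     3,446.9635
  3     1,812.50     1,680.6258     5,041.8773
  4    51,812.50    46,848.0900   187,392.3599
  Σ                 52,019.6280   197,648.6312
P = 52,019.6280; D_Mac = 3.79950 half-year periods = 1.89975 yrs; D_mod = 1.85251 yrs.
DV01 ≈ 1.85251 × 52,019.6280 × 0.0001 = 9.636696.

A$9.637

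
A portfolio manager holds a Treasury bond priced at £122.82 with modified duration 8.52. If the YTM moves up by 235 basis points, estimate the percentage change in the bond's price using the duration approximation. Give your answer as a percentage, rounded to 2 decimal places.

Duration approximation: ΔP/P ≈ -D_mod · Δy = -8.52 × (+0.0235) = -0.200220.
As a percentage: -20.0220%.

-20.02%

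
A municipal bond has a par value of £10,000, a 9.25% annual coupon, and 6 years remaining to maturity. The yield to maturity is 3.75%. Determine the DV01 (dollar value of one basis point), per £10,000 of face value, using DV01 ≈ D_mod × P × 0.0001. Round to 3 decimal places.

£6.236

Periodic yield y = 0.0375.
  t   CF        PV=CF/(1+0.0375)^t    t·PV
  1       925.00       891.5663       891.5663
  2       925.00       859.3410     1,718.6820
  3       925.00       828.2805     2,484.8414
  4       925.00       798.3426     3,193.3705
  5       925.00       769.4869     3,847.4343
  6    10,925.00     8,759.7722    52,558.6333
  Σ                 12,906.7894    64,694.5277
P = 12,906.7894; D_Mac = 5.01244 yrs; D_mod = 4.83127 yrs.
DV01 ≈ 4.83127 × 12,906.7894 × 0.0001 = 6.235617.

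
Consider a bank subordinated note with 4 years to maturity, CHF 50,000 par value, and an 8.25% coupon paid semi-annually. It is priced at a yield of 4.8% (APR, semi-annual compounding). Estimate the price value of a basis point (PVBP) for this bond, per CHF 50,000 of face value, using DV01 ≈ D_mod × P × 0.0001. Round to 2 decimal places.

CHF 19.33

Periodic yield y = 0.024.
  t   CF        PV=CF/(1+0.024)^t    t·PV
  1     2,062.50     2,014.1602     2,014.1602
  2     2,062.50     1,966.9533     3,933.9066
  3     2,062.50     1,920.8528     5,762.5584
  4     2,062.50     1,875.8328     7,503.3313
  5     2,062.50     1,831.8680     9,159.3400
  6     2,062.50     1,788.9336    10,733.6015
  7     2,062.50     1,747.0055    12,229.0382
  8    52,062.50    43,065.0906   344,520.7251
  Σ                 56,210.6967   395,856.6612
P = 56,210.6967; D_Mac = 7.04237 half-year periods = 3.52119 yrs; D_mod = 3.43866 yrs.
DV01 ≈ 3.43866 × 56,210.6967 × 0.0001 = 19.328939.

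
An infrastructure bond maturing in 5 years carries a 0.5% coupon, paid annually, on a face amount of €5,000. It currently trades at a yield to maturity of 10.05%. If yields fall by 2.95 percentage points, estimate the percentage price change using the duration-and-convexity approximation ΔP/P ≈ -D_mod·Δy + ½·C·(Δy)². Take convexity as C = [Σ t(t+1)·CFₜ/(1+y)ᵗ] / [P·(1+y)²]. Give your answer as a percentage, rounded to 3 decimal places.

With y = 0.1005:
  t   CF        PV=CF/(1+0.1005)^t    t·PV        t(t+1)·PV
  1        25.00        22.7169        22.7169          45.4339
  2        25.00        20.6424        41.2848         123.8543
  3        25.00        18.7573        56.2718         225.0874
  4        25.00        17.0443        68.1773         340.8865
  5     5,025.00     3,113.0481    15,565.2405      93,391.4431
  Σ                  3,192.2090    15,753.6914      94,126.7052
P = 3,192.2090; D_Mac = 4.93504 yrs; D_mod = 4.48437 yrs; C = 24.34677.
Duration effect: -4.48437 × (-0.0295) = +0.132289
Convexity effect: 0.5 × 24.34677 × (-0.0295)² = +0.0105939
ΔP/P ≈ +0.132289 + 0.0105939 = +0.142883 = +14.2883%.

+14.288%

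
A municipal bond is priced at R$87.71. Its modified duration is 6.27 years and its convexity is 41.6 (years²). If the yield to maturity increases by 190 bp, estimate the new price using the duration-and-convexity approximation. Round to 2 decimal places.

Duration effect: -D_mod·Δy = -6.27 × (+0.019) = -0.119130
Convexity effect: ½·C·(Δy)² = 0.5 × 41.6 × (0.019)² = +0.0075088
ΔP/P ≈ -0.119130 + 0.0075088 = -0.1116212
New price ≈ 87.71 × (1 - 0.1116212) = 77.919704548.

R$77.92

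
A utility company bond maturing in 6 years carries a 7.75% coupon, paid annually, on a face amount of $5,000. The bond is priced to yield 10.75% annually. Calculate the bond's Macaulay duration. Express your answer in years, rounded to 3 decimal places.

Periodic yield y = 0.1075. Discount each cash flow and weight by its year:
  t   CF        PV=CF/(1+0.1075)^t    t·PV
  1       387.50       349.8871       349.8871
  2       387.50       315.9252       631.8504
  3       387.50       285.2598       855.7793
  4       387.50       257.5709     1,030.2835
  5       387.50       232.5696     1,162.8482
  6     5,387.50     2,919.6102    17,517.6613
  Σ                  4,360.8228    21,548.3098
Price P = Σ PV = 4,360.8228.
Macaulay duration = Σ(t·PV) / P = 21,548.3098 / 4,360.8228 = 4.94134 years.

4.941 years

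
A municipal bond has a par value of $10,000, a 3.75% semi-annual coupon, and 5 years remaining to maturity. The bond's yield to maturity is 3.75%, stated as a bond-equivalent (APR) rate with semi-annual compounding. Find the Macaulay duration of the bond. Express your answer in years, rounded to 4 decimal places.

Periodic yield y = 0.01875. Discount each cash flow and weight by its period:
  t   CF        PV=CF/(1+0.01875)^t    t·PV
  1       187.50       184.0491       184.0491
  2       187.50       180.6617       361.3233
  3       187.50       177.3366       532.0098
  4       187.50       174.0727       696.2910
  5       187.50       170.8690       854.3448
  6       187.50       167.7241     1,006.3448
  7       187.50       164.6372     1,152.4603
  8       187.50       161.6070     1,292.8564
  9       187.50       158.6327     1,427.6942
  10   10,187.50     8,460.4099    84,604.0989
  Σ                 10,000.0000    92,111.4725
Price P = Σ PV = 10,000.0000.
Macaulay duration = Σ(t·PV) / P = 92,111.4725 / 10,000.0000 = 9.21115 half-year periods.
In years: 9.21115 / 2 = 4.60557 years.

4.6056 years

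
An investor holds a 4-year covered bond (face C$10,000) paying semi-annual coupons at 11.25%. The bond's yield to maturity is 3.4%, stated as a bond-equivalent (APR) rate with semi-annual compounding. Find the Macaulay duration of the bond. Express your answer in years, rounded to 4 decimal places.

3.4200 years

Periodic yield y = 0.017. Discount each cash flow and weight by its period:
  t   CF        PV=CF/(1+0.017)^t    t·PV
  1       562.50       553.0973       553.0973
  2       562.50       543.8519     1,087.7037
  3       562.50       534.7609     1,604.2828
  4       562.50       525.8220     2,103.2878
  5       562.50       517.0324     2,585.1620
  6       562.50       508.3898     3,050.3387
  7       562.50       499.8916     3,499.2413
  8    10,562.50     9,229.9447    73,839.5575
  Σ                 12,912.7906    88,322.6712
Price P = Σ PV = 12,912.7906.
Macaulay duration = Σ(t·PV) / P = 88,322.6712 / 12,912.7906 = 6.83994 half-year periods.
In years: 6.83994 / 2 = 3.41997 years.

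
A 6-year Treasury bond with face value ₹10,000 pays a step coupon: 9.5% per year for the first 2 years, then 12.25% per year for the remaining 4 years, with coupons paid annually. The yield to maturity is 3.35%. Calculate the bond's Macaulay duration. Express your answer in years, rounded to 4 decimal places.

4.9700 years

Periodic yield y = 0.0335. Discount each cash flow and weight by its year:
  t   CF        PV=CF/(1+0.0335)^t    t·PV
  1       950.00       919.2066       919.2066
  2       950.00       889.4113     1,778.8226
  3     1,225.00     1,109.6976     3,329.0928
  4     1,225.00     1,073.7277     4,294.9109
  5     1,225.00     1,038.9238     5,194.6189
  6    11,225.00     9,211.3538    55,268.1229
  Σ                 14,242.3208    70,784.7746
Price P = Σ PV = 14,242.3208.
Macaulay duration = Σ(t·PV) / P = 70,784.7746 / 14,242.3208 = 4.97003 years.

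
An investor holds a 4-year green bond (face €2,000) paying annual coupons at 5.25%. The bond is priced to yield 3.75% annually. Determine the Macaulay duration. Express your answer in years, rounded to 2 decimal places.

Periodic yield y = 0.0375. Discount each cash flow and weight by its year:
  t   CF        PV=CF/(1+0.0375)^t    t·PV
  1       105.00       101.2048       101.2048
  2       105.00        97.5468       195.0936
  3       105.00        94.0210       282.0631
  4     2,105.00     1,816.7689     7,267.0755
  Σ                  2,109.5415     7,845.4370
Price P = Σ PV = 2,109.5415.
Macaulay duration = Σ(t·PV) / P = 7,845.4370 / 2,109.5415 = 3.71902 years.

3.72 years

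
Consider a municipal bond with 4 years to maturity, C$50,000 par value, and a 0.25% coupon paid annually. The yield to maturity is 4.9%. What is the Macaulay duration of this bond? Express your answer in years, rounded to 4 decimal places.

Periodic yield y = 0.049. Discount each cash flow and weight by its year:
  t   CF        PV=CF/(1+0.049)^t    t·PV
  1       125.00       119.1611       119.1611
  2       125.00       113.5950       227.1899
  3       125.00       108.2888       324.8664
  4    50,125.00    41,395.4333   165,581.7332
  Σ                 41,736.4782   166,252.9506
Price P = Σ PV = 41,736.4782.
Macaulay duration = Σ(t·PV) / P = 166,252.9506 / 41,736.4782 = 3.98340 years.

3.9834 years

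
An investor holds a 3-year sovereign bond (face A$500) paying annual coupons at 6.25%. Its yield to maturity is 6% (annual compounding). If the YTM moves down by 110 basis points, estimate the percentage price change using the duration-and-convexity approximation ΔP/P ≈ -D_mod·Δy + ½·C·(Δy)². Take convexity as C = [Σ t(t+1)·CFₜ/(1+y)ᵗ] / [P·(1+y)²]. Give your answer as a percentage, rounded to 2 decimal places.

+2.99%

With y = 0.06:
  t   CF        PV=CF/(1+0.06)^t    t·PV        t(t+1)·PV
  1        31.25        29.4811        29.4811          58.9623
  2        31.25        27.8124        55.6248         166.8743
  3       531.25       446.0477     1,338.1432       5,352.5729
  Σ                    503.3413     1,423.2491       5,578.4095
P = 503.3413; D_Mac = 2.82760 yrs; D_mod = 2.66755 yrs; C = 9.86362.
Duration effect: -2.66755 × (-0.011) = +0.029343
Convexity effect: 0.5 × 9.86362 × (-0.011)² = +0.0005967
ΔP/P ≈ +0.029343 + 0.0005967 = +0.029940 = +2.9940%.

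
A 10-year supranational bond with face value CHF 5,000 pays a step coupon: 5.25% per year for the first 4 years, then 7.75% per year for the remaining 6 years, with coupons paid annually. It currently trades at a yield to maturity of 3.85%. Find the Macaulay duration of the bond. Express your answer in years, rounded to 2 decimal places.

Periodic yield y = 0.0385. Discount each cash flow and weight by its year:
  t   CF        PV=CF/(1+0.0385)^t    t·PV
  1       262.50       252.7684       252.7684
  2       262.50       243.3976       486.7952
  3       262.50       234.3742       703.1226
  4       262.50       225.6853       902.7413
  5       387.50       320.8036     1,604.0179
  6       387.50       308.9105     1,853.4631
  7       387.50       297.4584     2,082.2086
  8       387.50       286.4308     2,291.4463
  9       387.50       275.8120     2,482.3082
  10    5,387.50     3,692.5151    36,925.1505
  Σ                  6,138.1559    49,584.0222
Price P = Σ PV = 6,138.1559.
Macaulay duration = Σ(t·PV) / P = 49,584.0222 / 6,138.1559 = 8.07800 years.

8.08 years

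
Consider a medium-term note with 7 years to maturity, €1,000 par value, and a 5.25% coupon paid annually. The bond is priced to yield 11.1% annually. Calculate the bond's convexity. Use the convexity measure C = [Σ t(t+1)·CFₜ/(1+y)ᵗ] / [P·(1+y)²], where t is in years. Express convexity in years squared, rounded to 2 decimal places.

35.54

With y = 0.111:
  t   CF        PV=CF/(1+0.111)^t    t·PV        t(t+1)·PV
  1        52.50        47.2547        47.2547          94.5095
  2        52.50        42.5335        85.0670         255.2010
  3        52.50        38.2840       114.8520         459.4078
  4        52.50        34.4590       137.8361         689.1806
  5        52.50        31.0162       155.0812         930.4869
  6        52.50        27.9174       167.5044       1,172.5307
  7     1,052.50       503.7600     3,526.3201      28,210.5608
  Σ                    725.2249     4,233.9155      31,811.8773
P = 725.2249.
Convexity = Σ t(t+1)·PV / [P·(1+y)²] = 31,811.8773 / (725.2249 × 1.234321) = 35.53763.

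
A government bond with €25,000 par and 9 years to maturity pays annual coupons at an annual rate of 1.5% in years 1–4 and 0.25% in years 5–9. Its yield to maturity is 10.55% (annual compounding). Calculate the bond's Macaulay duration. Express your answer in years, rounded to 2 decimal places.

Periodic yield y = 0.1055. Discount each cash flow and weight by its year:
  t   CF        PV=CF/(1+0.1055)^t    t·PV
  1       375.00       339.2130       339.2130
  2       375.00       306.8413       613.6825
  3       375.00       277.5588       832.6764
  4       375.00       251.0708     1,004.2834
  5        62.50        37.8518       189.2589
  6        62.50        34.2395       205.4371
  7        62.50        30.9720       216.8038
  8        62.50        28.0163       224.1300
  9    25,062.50    10,162.3856    91,461.4700
  Σ                 11,468.1490    95,086.9551
Price P = Σ PV = 11,468.1490.
Macaulay duration = Σ(t·PV) / P = 95,086.9551 / 11,468.1490 = 8.29140 years.

8.29 years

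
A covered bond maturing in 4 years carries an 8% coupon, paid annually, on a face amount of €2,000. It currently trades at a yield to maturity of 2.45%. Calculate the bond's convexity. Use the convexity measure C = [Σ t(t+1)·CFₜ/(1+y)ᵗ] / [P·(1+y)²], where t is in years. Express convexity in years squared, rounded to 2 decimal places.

16.64

With y = 0.0245:
  t   CF        PV=CF/(1+0.0245)^t    t·PV        t(t+1)·PV
  1       160.00       156.1737       156.1737         312.3475
  2       160.00       152.4390       304.8780         914.6339
  3       160.00       148.7935       446.3806       1,785.5226
  4     2,160.00     1,960.6763     7,842.7052      39,213.5261
  Σ                  2,418.0826     8,750.1376      42,226.0301
P = 2,418.0826.
Convexity = Σ t(t+1)·PV / [P·(1+y)²] = 42,226.0301 / (2,418.0826 × 1.049600) = 16.63739.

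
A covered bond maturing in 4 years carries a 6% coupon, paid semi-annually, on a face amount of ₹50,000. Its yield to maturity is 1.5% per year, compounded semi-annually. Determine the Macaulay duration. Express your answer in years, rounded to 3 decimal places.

3.650 years

Periodic yield y = 0.0075. Discount each cash flow and weight by its period:
  t   CF        PV=CF/(1+0.0075)^t    t·PV
  1     1,500.00     1,488.8337     1,488.8337
  2     1,500.00     1,477.7506     2,955.5012
  3     1,500.00     1,466.7500     4,400.2500
  4     1,500.00     1,455.8313     5,823.3250
  5     1,500.00     1,444.9938     7,224.9690
  6     1,500.00     1,434.2370     8,605.4222
  7     1,500.00     1,423.5603     9,964.9223
  8    51,500.00    48,511.7331   388,093.8651
  Σ                 58,703.6899   428,557.0885
Price P = Σ PV = 58,703.6899.
Macaulay duration = Σ(t·PV) / P = 428,557.0885 / 58,703.6899 = 7.30034 half-year periods.
In years: 7.30034 / 2 = 3.65017 years.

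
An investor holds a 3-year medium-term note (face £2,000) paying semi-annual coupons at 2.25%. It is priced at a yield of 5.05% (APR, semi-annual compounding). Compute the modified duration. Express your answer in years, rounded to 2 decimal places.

Periodic yield y = 0.02525. First find Macaulay duration:
  t   CF        PV=CF/(1+0.02525)^t    t·PV
  1        22.50        21.9459        21.9459
  2        22.50        21.4054        42.8108
  3        22.50        20.8782        62.6346
  4        22.50        20.3640        81.4561
  5        22.50        19.8625        99.3124
  6     2,022.50     1,741.4454    10,448.6724
  Σ                  1,845.9014    10,756.8321
P = 1,845.9014; Macaulay duration = 10,756.8321 / 1,845.9014 = 5.82741 half-year periods = 2.91371 years.
Modified duration = D_Mac / (1 + y) = 2.91371 / 1.02525 = 2.84195 years.

2.84 years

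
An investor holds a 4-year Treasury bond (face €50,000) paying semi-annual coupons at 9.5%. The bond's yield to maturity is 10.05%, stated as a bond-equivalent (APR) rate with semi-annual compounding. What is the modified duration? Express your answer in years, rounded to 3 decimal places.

3.250 years

Periodic yield y = 0.05025. First find Macaulay duration:
  t   CF        PV=CF/(1+0.05025)^t    t·PV
  1     2,375.00     2,261.3663     2,261.3663
  2     2,375.00     2,153.1696     4,306.3391
  3     2,375.00     2,050.1496     6,150.4487
  4     2,375.00     1,952.0586     7,808.2344
  5     2,375.00     1,858.6609     9,293.3045
  6     2,375.00     1,769.7319    10,618.3912
  7     2,375.00     1,685.0577    11,795.4041
  8    52,375.00    35,382.0111   283,056.0887
  Σ                 49,112.2057   335,289.5771
P = 49,112.2057; Macaulay duration = 335,289.5771 / 49,112.2057 = 6.82701 half-year periods = 3.41351 years.
Modified duration = D_Mac / (1 + y) = 3.41351 / 1.05025 = 3.25018 years.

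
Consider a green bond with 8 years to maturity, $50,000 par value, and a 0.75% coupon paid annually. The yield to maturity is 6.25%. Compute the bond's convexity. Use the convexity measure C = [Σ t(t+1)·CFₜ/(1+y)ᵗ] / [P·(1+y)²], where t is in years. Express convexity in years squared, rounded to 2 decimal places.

With y = 0.0625:
  t   CF        PV=CF/(1+0.0625)^t    t·PV        t(t+1)·PV
  1       375.00       352.9412       352.9412         705.8824
  2       375.00       332.1799       664.3599       1,993.0796
  3       375.00       312.6399       937.9198       3,751.6792
  4       375.00       294.2494     1,176.9974       5,884.9870
  5       375.00       276.9406     1,384.7028       8,308.2170
  6       375.00       260.6499     1,563.8997      10,947.2976
  7       375.00       245.3176     1,717.2232      13,737.7853
  8    50,375.00    31,015.8401   248,126.7210   2,233,140.4890
  Σ                 33,090.7586   255,924.7649   2,278,469.4170
P = 33,090.7586.
Convexity = Σ t(t+1)·PV / [P·(1+y)²] = 2,278,469.4170 / (33,090.7586 × 1.128906) = 60.99280.

60.99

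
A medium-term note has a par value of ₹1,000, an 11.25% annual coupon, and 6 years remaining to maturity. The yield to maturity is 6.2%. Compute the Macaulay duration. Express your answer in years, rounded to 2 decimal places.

Periodic yield y = 0.062. Discount each cash flow and weight by its year:
  t   CF        PV=CF/(1+0.062)^t    t·PV
  1       112.50       105.9322       105.9322
  2       112.50        99.7478       199.4957
  3       112.50        93.9245       281.7736
  4       112.50        88.4412       353.7647
  5       112.50        83.2779       416.3897
  6     1,112.50       775.4484     4,652.6906
  Σ                  1,246.7721     6,010.0463
Price P = Σ PV = 1,246.7721.
Macaulay duration = Σ(t·PV) / P = 6,010.0463 / 1,246.7721 = 4.82049 years.

4.82 years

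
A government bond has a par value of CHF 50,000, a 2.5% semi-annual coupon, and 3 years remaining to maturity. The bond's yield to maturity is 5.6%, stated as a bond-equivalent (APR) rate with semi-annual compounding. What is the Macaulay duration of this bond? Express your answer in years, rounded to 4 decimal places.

Periodic yield y = 0.028. Discount each cash flow and weight by its period:
  t   CF        PV=CF/(1+0.028)^t    t·PV
  1       625.00       607.9767       607.9767
  2       625.00       591.4170     1,182.8340
  3       625.00       575.3083     1,725.9250
  4       625.00       559.6385     2,238.5539
  5       625.00       544.3954     2,721.9770
  6    50,625.00    42,894.9680   257,369.8081
  Σ                 45,773.7038   265,847.0746
Price P = Σ PV = 45,773.7038.
Macaulay duration = Σ(t·PV) / P = 265,847.0746 / 45,773.7038 = 5.80786 half-year periods.
In years: 5.80786 / 2 = 2.90393 years.

2.9039 years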